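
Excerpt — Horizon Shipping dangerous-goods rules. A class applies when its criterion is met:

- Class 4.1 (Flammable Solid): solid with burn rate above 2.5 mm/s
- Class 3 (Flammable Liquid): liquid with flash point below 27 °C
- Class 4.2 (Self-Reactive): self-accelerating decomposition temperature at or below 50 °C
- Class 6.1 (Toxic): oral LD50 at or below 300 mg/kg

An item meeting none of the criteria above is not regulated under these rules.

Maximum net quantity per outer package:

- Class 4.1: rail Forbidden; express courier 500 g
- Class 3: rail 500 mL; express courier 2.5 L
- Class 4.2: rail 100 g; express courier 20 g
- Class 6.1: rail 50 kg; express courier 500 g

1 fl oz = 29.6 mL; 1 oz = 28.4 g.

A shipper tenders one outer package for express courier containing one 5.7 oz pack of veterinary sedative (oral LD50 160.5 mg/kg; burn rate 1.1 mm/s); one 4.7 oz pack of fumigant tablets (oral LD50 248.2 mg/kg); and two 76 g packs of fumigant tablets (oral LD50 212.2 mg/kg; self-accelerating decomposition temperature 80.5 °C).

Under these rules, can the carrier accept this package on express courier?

Oral LD50 160.5 mg/kg meets the Class 6.1 criterion (Toxic), so the veterinary sedative is Class 6.1.
The fumigant tablets have oral LD50 248.2 mg/kg, which is ≤ 300 mg/kg, so they are Class 6.1 (Toxic).
With oral LD50 212.2 mg/kg (≤ 300 mg/kg), the fumigant tablets fall in Class 6.1.
Class 6.1 net quantity: (one 5.7 oz pack = 161.88 g) + (one 4.7 oz pack = 133.48 g) + (two 76 g packs = 152 g) = 447.36 g.
That is within the Class 6.1 express courier limit of 500 g.

Yes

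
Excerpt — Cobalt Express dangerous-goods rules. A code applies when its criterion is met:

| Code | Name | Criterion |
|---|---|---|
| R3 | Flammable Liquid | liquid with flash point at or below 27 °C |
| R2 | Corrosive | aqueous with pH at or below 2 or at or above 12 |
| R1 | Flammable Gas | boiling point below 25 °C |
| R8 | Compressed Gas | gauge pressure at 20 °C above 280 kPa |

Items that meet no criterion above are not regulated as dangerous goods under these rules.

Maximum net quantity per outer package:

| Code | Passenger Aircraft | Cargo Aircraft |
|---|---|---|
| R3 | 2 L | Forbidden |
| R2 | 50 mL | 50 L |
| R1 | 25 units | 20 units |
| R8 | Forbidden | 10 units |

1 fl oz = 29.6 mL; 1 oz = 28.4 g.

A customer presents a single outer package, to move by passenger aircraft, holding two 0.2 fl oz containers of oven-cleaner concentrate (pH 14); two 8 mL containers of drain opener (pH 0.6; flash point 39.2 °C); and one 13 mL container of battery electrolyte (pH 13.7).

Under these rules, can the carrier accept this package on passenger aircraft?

With pH 14 (≥ 12), the oven-cleaner concentrate falls in Code R2.
pH 0.6 meets the Code R2 criterion (Corrosive), so the drain opener is Code R2.
With pH 13.7 (≥ 12), the battery electrolyte falls in Code R2.
Code R2 net quantity: (two 0.2 fl oz containers = 11.84 mL) + (two 8 mL containers = 16 mL) + 13 mL = 40.84 mL.
40.84 mL ≤ 50 mL (passenger aircraft limit, Code R2) — within limit.

Yes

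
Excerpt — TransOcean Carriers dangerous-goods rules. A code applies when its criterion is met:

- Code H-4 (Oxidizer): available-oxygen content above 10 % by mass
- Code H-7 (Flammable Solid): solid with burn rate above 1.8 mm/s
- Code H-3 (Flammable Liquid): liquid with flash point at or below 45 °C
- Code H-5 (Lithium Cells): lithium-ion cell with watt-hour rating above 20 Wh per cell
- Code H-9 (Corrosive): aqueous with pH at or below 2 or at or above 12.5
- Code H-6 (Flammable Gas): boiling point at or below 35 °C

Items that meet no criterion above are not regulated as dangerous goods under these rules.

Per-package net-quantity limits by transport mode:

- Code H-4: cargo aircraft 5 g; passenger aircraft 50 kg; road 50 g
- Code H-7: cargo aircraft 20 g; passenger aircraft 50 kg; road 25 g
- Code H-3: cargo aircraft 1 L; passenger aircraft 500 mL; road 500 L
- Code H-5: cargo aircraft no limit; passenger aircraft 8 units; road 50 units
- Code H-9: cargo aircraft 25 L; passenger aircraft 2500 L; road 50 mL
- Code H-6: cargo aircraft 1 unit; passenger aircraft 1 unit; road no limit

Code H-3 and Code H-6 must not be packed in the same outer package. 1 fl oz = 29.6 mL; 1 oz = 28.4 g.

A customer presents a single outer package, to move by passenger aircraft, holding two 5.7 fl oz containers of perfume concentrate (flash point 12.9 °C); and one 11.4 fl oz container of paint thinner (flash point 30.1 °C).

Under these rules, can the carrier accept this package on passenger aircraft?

No

Perfume concentrate: flash point 12.9 °C ≤ 45 °C → Code H-3 (Flammable Liquid).
Paint thinner: flash point 30.1 °C ≤ 45 °C → Code H-3 (Flammable Liquid).
Total Code H-3: (two 5.7 fl oz containers = 337.44 mL) + (one 11.4 fl oz container = 337.44 mL) = 674.88 mL.
674.88 mL > 500 mL (passenger aircraft limit, Code H-3) — over the limit.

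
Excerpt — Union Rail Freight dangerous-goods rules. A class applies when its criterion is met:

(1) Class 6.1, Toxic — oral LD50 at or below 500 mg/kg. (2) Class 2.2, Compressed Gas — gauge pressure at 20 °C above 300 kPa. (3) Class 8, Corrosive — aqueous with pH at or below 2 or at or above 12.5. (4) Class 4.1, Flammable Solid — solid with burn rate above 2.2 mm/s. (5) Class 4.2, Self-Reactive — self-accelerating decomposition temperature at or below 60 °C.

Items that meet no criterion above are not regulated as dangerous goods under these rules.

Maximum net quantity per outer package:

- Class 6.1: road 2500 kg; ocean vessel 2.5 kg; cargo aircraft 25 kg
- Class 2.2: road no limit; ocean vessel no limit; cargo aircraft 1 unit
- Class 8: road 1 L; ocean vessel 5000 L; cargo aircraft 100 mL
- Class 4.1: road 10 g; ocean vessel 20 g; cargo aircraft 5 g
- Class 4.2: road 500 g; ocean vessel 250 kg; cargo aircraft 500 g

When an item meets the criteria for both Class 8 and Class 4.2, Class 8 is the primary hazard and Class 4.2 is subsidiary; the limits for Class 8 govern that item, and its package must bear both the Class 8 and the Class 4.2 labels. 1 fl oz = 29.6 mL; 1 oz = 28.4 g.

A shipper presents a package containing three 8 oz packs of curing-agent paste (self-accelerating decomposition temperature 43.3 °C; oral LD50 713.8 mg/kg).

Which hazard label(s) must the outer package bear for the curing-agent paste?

Class 4.2

The curing-agent paste has self-accelerating decomposition temperature 43.3 °C, which is ≤ 60 °C, so it is Class 4.2 (Self-Reactive).
Only the Class 4.2 label is required.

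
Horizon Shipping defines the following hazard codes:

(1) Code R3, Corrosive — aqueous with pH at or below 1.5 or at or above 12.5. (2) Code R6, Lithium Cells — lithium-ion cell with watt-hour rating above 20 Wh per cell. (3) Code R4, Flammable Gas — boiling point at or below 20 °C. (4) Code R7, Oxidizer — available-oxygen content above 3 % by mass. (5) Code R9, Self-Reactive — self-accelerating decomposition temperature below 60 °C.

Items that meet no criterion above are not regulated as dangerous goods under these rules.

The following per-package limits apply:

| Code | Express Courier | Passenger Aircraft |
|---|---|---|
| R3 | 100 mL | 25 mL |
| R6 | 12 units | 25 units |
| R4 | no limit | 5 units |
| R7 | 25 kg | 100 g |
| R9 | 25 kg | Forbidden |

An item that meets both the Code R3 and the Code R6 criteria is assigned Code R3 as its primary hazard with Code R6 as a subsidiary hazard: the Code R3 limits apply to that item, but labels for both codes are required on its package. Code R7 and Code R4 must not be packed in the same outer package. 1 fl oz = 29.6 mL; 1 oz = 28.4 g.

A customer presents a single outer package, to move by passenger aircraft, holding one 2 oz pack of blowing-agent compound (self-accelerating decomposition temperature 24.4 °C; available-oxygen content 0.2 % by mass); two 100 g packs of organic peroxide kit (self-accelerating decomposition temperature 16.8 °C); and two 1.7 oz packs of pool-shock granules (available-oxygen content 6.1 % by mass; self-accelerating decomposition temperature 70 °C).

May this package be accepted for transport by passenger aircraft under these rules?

With self-accelerating decomposition temperature 24.4 °C (< 60 °C), the blowing-agent compound falls in Code R9.
Organic peroxide kit: self-accelerating decomposition temperature 16.8 °C < 60 °C → Code R9 (Self-Reactive).
Available-oxygen content 6.1 % by mass meets the Code R7 criterion (Oxidizer), so the pool-shock granules are Code R7.
Code R7 quantity: two 1.7 oz packs = 96.56 g.
That is within the Code R7 passenger aircraft limit of 100 g.
Code R9 net quantity: (one 2 oz pack = 56.8 g) + (two 100 g packs = 200 g) = 256.8 g.
By passenger aircraft, Code R9 is Forbidden regardless of quantity.
The segregation rule (Code R7 with Code R4) does not apply to Code R7 with Code R9.

No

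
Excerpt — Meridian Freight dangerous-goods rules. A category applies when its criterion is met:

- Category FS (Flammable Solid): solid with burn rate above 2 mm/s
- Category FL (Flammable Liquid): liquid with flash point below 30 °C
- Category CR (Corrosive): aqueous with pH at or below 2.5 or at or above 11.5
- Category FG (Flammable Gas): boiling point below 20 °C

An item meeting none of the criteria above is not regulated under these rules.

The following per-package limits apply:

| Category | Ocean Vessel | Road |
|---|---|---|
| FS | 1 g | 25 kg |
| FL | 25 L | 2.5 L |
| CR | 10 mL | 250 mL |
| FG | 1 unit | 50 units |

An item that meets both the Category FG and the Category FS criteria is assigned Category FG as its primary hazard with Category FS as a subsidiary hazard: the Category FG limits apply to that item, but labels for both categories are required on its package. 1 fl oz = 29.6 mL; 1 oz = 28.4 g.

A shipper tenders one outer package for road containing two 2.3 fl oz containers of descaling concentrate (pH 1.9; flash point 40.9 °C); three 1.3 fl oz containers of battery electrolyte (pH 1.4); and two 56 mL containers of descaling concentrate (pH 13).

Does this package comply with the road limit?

No

pH 1.9 meets the Category CR criterion (Corrosive), so the descaling concentrate is Category CR.
With pH 1.4 (≤ 2.5), the battery electrolyte falls in Category CR.
The descaling concentrate has pH 13, which is ≥ 11.5, so it is Category CR (Corrosive).
Category CR net quantity: (two 2.3 fl oz containers = 136.16 mL) + (three 1.3 fl oz containers = 115.44 mL) + (two 56 mL containers = 112 mL) = 363.6 mL.
363.6 mL exceeds the road limit of 250 mL for Category CR.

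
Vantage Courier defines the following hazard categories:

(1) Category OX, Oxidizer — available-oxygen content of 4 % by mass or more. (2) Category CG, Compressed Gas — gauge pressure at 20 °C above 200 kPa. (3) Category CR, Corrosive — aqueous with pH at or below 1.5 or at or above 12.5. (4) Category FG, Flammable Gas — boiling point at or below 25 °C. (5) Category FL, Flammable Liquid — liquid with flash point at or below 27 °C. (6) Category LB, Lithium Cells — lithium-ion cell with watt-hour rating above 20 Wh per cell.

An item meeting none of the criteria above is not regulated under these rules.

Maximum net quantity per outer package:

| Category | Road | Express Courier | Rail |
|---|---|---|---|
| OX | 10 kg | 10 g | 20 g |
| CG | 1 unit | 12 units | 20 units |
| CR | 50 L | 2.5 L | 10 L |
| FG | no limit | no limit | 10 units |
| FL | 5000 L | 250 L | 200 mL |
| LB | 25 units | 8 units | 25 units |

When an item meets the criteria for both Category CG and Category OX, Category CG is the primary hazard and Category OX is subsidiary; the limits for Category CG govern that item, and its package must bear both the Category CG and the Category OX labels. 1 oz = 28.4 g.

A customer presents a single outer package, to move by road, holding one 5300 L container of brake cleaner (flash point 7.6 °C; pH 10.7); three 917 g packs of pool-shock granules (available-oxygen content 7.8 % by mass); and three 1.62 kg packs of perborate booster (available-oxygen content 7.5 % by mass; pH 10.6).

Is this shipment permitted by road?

No

With flash point 7.6 °C (≤ 27 °C), the brake cleaner falls in Category FL.
Pool-shock granules: available-oxygen content 7.8 % by mass ≥ 4 % by mass → Category OX (Oxidizer).
Available-oxygen content 7.5 % by mass meets the Category OX criterion (Oxidizer), so the perborate booster is Category OX.
Category FL quantity: 5300 L.
5300 L > 5000 L (road limit, Category FL) — over the limit.
Total Category OX: (three 917 g packs = 2.751 kg) + (three 1.62 kg packs = 4.86 kg) = 7.611 kg.
7.611 kg ≤ 10 kg (road limit, Category OX) — within limit.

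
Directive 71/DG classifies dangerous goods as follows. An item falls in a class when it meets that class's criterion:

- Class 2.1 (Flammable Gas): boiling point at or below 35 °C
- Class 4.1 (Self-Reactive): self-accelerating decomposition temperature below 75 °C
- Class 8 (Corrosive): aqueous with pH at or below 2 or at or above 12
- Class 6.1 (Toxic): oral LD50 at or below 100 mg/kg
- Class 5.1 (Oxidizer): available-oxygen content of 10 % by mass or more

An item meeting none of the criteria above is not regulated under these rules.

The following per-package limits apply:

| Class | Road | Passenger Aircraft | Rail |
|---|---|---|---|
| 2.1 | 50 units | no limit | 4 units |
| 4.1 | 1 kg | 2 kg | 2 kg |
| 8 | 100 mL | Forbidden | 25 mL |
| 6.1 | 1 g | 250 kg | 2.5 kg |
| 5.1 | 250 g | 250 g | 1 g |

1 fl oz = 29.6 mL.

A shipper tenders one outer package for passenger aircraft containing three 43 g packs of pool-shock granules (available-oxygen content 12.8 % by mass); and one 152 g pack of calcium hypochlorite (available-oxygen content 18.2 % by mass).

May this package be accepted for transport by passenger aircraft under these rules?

With available-oxygen content 12.8 % by mass (≥ 10 % by mass), the pool-shock granules fall in Class 5.1.
The calcium hypochlorite has available-oxygen content 18.2 % by mass, which is ≥ 10 % by mass, so it is Class 5.1 (Oxidizer).
Total Class 5.1: (three 43 g packs = 129 g) + 152 g = 281 g.
281 g exceeds the passenger aircraft limit of 250 g for Class 5.1.

No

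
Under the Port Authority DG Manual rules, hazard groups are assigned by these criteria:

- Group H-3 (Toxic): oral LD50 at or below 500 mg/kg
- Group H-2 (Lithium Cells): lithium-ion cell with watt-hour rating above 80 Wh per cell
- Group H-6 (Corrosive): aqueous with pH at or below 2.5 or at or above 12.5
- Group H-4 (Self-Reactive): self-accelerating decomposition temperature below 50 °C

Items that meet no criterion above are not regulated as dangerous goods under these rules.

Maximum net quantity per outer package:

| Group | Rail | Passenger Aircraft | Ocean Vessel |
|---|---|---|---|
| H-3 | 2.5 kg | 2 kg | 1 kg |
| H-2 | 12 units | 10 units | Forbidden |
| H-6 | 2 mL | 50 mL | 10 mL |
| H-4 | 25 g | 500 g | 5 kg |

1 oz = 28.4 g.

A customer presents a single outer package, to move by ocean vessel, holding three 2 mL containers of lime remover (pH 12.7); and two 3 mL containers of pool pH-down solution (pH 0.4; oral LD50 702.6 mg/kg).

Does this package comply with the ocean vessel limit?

No

pH 12.7 meets the Group H-6 criterion (Corrosive), so the lime remover is Group H-6.
pH 0.4 meets the Group H-6 criterion (Corrosive), so the pool pH-down solution is Group H-6.
Group H-6 net quantity: (three 2 mL containers = 6 mL) + (two 3 mL containers = 6 mL) = 12 mL.
12 mL exceeds the ocean vessel limit of 10 mL for Group H-6.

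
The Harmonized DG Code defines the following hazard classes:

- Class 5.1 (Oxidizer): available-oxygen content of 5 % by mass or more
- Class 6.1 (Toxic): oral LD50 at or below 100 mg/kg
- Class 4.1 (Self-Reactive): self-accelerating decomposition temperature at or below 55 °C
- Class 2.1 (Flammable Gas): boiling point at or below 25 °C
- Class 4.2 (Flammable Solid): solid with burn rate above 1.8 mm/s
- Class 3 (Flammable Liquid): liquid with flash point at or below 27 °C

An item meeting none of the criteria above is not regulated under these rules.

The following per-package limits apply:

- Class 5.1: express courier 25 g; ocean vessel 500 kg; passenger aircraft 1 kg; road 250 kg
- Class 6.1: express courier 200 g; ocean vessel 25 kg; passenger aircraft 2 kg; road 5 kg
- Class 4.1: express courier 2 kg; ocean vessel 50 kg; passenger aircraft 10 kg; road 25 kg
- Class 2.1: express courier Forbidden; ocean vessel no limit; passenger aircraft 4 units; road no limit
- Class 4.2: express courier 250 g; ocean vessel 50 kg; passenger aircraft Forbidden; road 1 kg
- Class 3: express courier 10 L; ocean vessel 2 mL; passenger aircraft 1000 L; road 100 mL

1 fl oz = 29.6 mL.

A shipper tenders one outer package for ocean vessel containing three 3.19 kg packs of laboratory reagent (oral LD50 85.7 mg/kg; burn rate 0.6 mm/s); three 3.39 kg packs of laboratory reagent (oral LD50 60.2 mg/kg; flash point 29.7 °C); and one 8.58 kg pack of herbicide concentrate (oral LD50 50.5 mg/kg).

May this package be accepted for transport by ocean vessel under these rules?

No

The laboratory reagent has oral LD50 85.7 mg/kg, which is ≤ 100 mg/kg, so it is Class 6.1 (Toxic).
Oral LD50 60.2 mg/kg meets the Class 6.1 criterion (Toxic), so the laboratory reagent is Class 6.1.
Oral LD50 50.5 mg/kg meets the Class 6.1 criterion (Toxic), so the herbicide concentrate is Class 6.1.
Class 6.1 net quantity: (three 3.19 kg packs = 9.57 kg) + (three 3.39 kg packs = 10.17 kg) + 8.58 kg = 28.32 kg.
28.32 kg > 25 kg (ocean vessel limit, Class 6.1) — over the limit.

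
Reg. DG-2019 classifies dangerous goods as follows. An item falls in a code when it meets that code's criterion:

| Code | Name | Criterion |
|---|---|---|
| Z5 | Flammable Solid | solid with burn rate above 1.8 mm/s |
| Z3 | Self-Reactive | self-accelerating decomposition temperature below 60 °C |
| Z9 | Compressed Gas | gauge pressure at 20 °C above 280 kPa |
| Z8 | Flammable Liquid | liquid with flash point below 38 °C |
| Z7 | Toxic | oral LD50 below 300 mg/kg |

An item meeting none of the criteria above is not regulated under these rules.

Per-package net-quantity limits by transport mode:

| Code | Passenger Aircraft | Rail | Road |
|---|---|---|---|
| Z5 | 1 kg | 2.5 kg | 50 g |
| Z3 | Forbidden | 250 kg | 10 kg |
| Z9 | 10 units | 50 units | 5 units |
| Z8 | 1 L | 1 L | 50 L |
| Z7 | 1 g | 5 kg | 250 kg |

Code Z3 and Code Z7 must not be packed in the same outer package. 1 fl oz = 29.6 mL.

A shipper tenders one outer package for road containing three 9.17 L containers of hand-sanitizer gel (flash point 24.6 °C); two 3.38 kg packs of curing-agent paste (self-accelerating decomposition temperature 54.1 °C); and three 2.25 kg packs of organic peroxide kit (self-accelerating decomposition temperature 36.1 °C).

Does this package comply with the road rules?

With flash point 24.6 °C (< 38 °C), the hand-sanitizer gel falls in Code Z8.
The curing-agent paste has self-accelerating decomposition temperature 54.1 °C, which is < 60 °C, so it is Code Z3 (Self-Reactive).
With self-accelerating decomposition temperature 36.1 °C (< 60 °C), the organic peroxide kit falls in Code Z3.
Total Code Z3: (two 3.38 kg packs = 6.76 kg) + (three 2.25 kg packs = 6.75 kg) = 13.51 kg.
That exceeds the Code Z3 road limit of 10 kg.
Code Z8 quantity: three 9.17 L containers = 27.51 L.
That is within the Code Z8 road limit of 50 L.
The segregation rule (Code Z3 with Code Z7) does not apply to Code Z3 with Code Z8.

No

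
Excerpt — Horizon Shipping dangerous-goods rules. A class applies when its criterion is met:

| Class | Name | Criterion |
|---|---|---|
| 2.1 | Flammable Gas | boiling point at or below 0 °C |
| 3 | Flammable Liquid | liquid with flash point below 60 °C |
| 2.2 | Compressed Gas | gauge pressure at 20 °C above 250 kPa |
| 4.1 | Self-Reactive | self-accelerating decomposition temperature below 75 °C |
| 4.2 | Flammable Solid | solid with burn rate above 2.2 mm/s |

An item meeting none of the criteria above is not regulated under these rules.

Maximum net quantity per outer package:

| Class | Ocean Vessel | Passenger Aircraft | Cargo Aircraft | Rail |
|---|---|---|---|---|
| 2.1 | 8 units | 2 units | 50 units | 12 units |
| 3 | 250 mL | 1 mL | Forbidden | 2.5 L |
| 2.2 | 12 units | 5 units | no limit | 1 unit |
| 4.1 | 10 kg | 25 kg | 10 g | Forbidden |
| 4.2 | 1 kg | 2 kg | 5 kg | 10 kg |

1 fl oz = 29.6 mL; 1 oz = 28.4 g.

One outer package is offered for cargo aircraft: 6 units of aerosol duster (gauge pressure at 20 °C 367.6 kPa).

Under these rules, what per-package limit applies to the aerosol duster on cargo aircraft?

Aerosol duster: gauge pressure at 20 °C 367.6 kPa > 250 kPa → Class 2.2 (Compressed Gas).
The cargo aircraft limit for Class 2.2 is no limit.

no limit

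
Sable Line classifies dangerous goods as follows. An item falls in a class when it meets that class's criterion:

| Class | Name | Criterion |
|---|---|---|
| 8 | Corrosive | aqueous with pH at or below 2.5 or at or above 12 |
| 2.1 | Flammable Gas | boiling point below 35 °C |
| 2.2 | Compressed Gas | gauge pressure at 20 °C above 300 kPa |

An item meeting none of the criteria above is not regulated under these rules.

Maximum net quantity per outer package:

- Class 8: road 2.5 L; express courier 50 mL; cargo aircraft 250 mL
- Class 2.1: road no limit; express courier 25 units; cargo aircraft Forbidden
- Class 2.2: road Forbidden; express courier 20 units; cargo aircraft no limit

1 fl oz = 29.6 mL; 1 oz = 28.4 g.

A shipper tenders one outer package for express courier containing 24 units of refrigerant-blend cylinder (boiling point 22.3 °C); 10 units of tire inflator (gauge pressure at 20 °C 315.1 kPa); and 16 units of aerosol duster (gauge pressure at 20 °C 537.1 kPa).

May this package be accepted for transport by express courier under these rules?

No

Refrigerant-blend cylinder: boiling point 22.3 °C < 35 °C → Class 2.1 (Flammable Gas).
Tire inflator: gauge pressure at 20 °C 315.1 kPa > 300 kPa → Class 2.2 (Compressed Gas).
With gauge pressure at 20 °C 537.1 kPa (> 300 kPa), the aerosol duster falls in Class 2.2.
Total Class 2.2: 10 units + 16 units = 26 units.
26 units exceeds the express courier limit of 20 units for Class 2.2.
Class 2.1 quantity: 24 units.
24 units ≤ 25 units (express courier limit, Class 2.1) — within limit.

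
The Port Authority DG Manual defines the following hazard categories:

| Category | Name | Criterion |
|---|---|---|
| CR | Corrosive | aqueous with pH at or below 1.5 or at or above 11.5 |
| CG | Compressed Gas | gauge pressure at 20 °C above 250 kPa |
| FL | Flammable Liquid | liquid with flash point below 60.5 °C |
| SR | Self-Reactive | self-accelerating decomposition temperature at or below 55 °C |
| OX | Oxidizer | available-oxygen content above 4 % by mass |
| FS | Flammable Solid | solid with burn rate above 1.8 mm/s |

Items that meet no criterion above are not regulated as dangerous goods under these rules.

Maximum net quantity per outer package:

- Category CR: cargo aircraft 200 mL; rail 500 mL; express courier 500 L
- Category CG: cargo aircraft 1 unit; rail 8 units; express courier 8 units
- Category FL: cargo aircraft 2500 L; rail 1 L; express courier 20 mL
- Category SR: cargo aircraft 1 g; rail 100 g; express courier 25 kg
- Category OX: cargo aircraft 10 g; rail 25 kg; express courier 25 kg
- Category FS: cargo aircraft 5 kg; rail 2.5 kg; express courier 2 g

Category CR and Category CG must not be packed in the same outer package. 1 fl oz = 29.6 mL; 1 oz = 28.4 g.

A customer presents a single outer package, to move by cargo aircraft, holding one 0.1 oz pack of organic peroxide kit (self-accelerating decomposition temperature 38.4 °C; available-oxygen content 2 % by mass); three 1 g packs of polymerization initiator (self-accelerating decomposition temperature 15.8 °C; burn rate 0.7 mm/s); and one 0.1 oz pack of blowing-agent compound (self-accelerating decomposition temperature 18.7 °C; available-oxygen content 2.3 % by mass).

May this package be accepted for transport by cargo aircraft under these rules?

With self-accelerating decomposition temperature 38.4 °C (≤ 55 °C), the organic peroxide kit falls in Category SR.
With self-accelerating decomposition temperature 15.8 °C (≤ 55 °C), the polymerization initiator falls in Category SR.
Blowing-agent compound: self-accelerating decomposition temperature 18.7 °C ≤ 55 °C → Category SR (Self-Reactive).
Total Category SR: (one 0.1 oz pack = 2.84 g) + (three 1 g packs = 3 g) + (one 0.1 oz pack = 2.84 g) = 8.68 g.
8.68 g exceeds the cargo aircraft limit of 1 g for Category SR.

No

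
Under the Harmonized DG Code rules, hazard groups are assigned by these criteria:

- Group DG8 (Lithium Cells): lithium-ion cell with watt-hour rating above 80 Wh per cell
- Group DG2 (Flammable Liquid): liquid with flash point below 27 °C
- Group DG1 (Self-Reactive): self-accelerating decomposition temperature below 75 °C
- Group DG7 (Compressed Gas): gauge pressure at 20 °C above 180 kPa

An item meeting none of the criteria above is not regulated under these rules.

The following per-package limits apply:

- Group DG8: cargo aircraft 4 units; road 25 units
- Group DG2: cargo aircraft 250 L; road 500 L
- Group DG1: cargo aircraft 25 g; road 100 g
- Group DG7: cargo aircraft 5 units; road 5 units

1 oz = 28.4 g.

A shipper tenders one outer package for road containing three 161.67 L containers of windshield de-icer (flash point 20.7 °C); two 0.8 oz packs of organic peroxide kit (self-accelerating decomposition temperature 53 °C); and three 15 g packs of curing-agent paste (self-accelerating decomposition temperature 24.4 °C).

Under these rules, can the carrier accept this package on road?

Windshield de-icer: flash point 20.7 °C < 27 °C → Group DG2 (Flammable Liquid).
Organic peroxide kit: self-accelerating decomposition temperature 53 °C < 75 °C → Group DG1 (Self-Reactive).
Self-accelerating decomposition temperature 24.4 °C meets the Group DG1 criterion (Self-Reactive), so the curing-agent paste is Group DG1.
Group DG2 quantity: three 161.67 L containers = 485.01 L.
485.01 L is within the road limit of 500 L for Group DG2.
Total Group DG1: (two 0.8 oz packs = 45.44 g) + (three 15 g packs = 45 g) = 90.44 g.
That is within the Group DG1 road limit of 100 g.
Every hazard group is within its road limit and no segregation rule is violated.

Yes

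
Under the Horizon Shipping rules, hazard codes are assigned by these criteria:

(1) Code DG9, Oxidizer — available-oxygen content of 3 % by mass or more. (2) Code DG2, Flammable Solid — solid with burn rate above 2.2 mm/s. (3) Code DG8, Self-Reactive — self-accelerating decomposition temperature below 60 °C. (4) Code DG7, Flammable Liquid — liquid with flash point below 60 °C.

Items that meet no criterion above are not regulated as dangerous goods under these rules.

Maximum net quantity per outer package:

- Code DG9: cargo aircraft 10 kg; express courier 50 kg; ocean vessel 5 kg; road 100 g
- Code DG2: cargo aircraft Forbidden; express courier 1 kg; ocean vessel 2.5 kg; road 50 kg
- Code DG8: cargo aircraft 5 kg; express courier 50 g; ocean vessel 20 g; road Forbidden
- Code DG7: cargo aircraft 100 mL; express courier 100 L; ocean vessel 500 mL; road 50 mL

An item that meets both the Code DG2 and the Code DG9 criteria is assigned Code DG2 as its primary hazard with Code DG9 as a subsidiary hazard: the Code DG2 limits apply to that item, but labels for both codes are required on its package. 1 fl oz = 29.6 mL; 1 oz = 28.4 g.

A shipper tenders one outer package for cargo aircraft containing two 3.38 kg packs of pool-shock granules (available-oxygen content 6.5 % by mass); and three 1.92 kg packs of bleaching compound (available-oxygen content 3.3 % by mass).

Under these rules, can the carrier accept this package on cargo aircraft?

Pool-shock granules: available-oxygen content 6.5 % by mass ≥ 3 % by mass → Code DG9 (Oxidizer).
Available-oxygen content 3.3 % by mass meets the Code DG9 criterion (Oxidizer), so the bleaching compound is Code DG9.
Total Code DG9: (two 3.38 kg packs = 6.76 kg) + (three 1.92 kg packs = 5.76 kg) = 12.52 kg.
That exceeds the Code DG9 cargo aircraft limit of 10 kg.

No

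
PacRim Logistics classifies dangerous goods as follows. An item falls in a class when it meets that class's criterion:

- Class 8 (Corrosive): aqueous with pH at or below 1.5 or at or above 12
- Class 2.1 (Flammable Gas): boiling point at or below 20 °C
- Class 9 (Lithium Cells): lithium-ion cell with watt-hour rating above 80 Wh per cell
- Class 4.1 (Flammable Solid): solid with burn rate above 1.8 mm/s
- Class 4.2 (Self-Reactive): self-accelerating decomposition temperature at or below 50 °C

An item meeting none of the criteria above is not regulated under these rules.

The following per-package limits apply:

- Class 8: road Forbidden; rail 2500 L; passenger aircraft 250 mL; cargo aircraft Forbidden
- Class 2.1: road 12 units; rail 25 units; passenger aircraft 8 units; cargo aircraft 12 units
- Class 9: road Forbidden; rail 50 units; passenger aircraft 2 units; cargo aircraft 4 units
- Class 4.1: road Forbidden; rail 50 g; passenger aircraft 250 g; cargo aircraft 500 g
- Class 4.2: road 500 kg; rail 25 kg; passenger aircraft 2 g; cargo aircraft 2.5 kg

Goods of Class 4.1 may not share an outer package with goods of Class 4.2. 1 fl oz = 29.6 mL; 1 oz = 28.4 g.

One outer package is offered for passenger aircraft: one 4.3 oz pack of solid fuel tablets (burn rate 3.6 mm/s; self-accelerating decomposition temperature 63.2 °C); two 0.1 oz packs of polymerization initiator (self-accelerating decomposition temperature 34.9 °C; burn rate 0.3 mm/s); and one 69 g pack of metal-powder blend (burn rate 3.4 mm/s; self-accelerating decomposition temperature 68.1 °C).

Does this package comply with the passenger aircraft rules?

With burn rate 3.6 mm/s (> 1.8 mm/s), the solid fuel tablets fall in Class 4.1.
With self-accelerating decomposition temperature 34.9 °C (≤ 50 °C), the polymerization initiator falls in Class 4.2.
Burn rate 3.4 mm/s meets the Class 4.1 criterion (Flammable Solid), so the metal-powder blend is Class 4.1.
Total Class 4.1: (one 4.3 oz pack = 122.12 g) + 69 g = 191.12 g.
191.12 g is within the passenger aircraft limit of 250 g for Class 4.1.
Class 4.2 quantity: two 0.1 oz packs = 5.68 g.
5.68 g exceeds the passenger aircraft limit of 2 g for Class 4.2.
Class 4.1 and Class 4.2 may not share an outer package.

No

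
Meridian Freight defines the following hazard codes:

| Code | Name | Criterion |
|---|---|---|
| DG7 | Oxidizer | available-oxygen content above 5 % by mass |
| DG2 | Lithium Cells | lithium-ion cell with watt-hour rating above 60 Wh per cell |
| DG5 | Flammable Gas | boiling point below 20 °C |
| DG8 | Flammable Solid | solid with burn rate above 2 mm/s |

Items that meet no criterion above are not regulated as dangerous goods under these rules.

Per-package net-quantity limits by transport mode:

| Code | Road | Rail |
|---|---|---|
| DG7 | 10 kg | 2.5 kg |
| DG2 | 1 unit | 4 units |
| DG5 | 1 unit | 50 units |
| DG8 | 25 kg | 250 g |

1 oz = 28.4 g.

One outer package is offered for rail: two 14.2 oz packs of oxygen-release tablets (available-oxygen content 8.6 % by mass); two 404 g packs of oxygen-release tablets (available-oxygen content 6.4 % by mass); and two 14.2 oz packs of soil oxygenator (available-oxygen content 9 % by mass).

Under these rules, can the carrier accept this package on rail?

Available-oxygen content 8.6 % by mass meets the Code DG7 criterion (Oxidizer), so the oxygen-release tablets are Code DG7.
Available-oxygen content 6.4 % by mass meets the Code DG7 criterion (Oxidizer), so the oxygen-release tablets are Code DG7.
The soil oxygenator has available-oxygen content 9 % by mass, which is > 5 % by mass, so it is Code DG7 (Oxidizer).
Total Code DG7: (two 14.2 oz packs = 806.56 g) + (two 404 g packs = 808 g) + (two 14.2 oz packs = 806.56 g) = 2421.12 g.
2421.12 g is within the rail limit of 2.5 kg for Code DG7.

Yes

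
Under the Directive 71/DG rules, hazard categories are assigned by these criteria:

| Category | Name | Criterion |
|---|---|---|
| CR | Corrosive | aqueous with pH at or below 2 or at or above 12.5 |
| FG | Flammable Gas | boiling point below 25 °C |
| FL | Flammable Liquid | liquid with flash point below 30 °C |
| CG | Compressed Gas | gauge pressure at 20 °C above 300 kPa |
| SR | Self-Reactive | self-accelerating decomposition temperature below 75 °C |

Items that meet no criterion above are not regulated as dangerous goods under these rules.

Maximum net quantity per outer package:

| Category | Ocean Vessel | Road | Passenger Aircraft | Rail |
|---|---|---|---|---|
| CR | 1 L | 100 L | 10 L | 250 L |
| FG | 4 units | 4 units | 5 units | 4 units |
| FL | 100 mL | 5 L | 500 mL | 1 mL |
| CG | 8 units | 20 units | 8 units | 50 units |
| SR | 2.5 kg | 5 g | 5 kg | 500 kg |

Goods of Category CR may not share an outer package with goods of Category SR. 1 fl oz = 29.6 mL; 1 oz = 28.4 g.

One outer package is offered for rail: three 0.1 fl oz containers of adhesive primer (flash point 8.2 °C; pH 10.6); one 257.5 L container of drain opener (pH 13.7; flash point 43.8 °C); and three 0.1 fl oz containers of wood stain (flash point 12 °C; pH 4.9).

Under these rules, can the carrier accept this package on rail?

No

With flash point 8.2 °C (< 30 °C), the adhesive primer falls in Category FL.
The drain opener has pH 13.7, which is ≥ 12.5, so it is Category CR (Corrosive).
With flash point 12 °C (< 30 °C), the wood stain falls in Category FL.
Category FL net quantity: (three 0.1 fl oz containers = 8.88 mL) + (three 0.1 fl oz containers = 8.88 mL) = 17.76 mL.
17.76 mL exceeds the rail limit of 1 mL for Category FL.
Category CR quantity: 257.5 L.
257.5 L > 250 L (rail limit, Category CR) — over the limit.
The segregation rule (Category CR with Category SR) does not apply to Category FL with Category CR.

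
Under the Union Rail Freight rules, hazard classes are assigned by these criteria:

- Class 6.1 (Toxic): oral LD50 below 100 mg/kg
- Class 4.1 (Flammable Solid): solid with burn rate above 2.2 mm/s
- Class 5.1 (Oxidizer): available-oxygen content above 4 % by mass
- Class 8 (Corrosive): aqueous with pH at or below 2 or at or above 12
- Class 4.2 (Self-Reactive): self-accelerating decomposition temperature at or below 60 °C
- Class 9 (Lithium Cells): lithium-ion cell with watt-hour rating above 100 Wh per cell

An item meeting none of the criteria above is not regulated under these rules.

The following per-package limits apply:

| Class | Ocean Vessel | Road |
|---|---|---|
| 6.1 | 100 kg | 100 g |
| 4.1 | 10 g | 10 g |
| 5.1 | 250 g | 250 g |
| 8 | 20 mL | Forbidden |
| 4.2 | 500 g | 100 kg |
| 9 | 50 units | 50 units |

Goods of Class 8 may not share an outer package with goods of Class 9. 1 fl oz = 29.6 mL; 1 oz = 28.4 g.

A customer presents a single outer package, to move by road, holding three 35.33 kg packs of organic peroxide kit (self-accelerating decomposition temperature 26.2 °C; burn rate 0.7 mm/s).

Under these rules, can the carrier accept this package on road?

No

Self-accelerating decomposition temperature 26.2 °C meets the Class 4.2 criterion (Self-Reactive), so the organic peroxide kit is Class 4.2.
Class 4.2 quantity: three 35.33 kg packs = 105.99 kg.
That exceeds the Class 4.2 road limit of 100 kg.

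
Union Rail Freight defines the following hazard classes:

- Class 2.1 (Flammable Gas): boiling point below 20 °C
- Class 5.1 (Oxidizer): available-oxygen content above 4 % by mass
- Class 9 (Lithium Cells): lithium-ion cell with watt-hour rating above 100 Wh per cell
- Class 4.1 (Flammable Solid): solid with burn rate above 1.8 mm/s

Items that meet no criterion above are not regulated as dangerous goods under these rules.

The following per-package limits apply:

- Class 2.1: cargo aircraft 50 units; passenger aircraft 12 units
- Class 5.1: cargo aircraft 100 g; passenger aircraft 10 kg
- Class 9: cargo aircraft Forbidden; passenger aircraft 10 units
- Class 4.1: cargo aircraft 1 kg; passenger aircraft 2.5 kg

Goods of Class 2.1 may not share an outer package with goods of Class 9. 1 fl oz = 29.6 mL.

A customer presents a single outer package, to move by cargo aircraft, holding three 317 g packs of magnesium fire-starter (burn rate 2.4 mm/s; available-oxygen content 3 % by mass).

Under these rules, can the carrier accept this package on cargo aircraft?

The magnesium fire-starter has burn rate 2.4 mm/s, which is > 1.8 mm/s, so it is Class 4.1 (Flammable Solid).
Class 4.1 quantity: three 317 g packs = 951 g.
951 g ≤ 1 kg (cargo aircraft limit, Class 4.1) — within limit.

Yes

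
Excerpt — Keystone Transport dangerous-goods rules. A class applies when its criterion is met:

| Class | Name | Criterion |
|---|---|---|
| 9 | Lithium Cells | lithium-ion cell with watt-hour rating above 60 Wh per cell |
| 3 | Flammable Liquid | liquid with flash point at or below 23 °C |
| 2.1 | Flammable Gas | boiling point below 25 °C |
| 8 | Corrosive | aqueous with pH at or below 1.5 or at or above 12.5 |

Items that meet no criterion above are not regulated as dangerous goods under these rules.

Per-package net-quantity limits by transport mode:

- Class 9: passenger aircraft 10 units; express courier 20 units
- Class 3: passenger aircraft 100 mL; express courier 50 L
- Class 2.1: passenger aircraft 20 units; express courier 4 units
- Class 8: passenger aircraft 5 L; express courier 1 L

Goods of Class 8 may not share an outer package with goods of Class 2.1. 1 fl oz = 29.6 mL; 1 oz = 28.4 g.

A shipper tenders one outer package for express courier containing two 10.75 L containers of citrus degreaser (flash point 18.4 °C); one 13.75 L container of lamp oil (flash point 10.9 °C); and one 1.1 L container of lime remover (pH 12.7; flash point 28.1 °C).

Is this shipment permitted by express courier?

No

Citrus degreaser: flash point 18.4 °C ≤ 23 °C → Class 3 (Flammable Liquid).
Lamp oil: flash point 10.9 °C ≤ 23 °C → Class 3 (Flammable Liquid).
pH 12.7 meets the Class 8 criterion (Corrosive), so the lime remover is Class 8.
Total Class 3: (two 10.75 L containers = 21.5 L) + 13.75 L = 35.25 L.
35.25 L is within the express courier limit of 50 L for Class 3.
Class 8 quantity: 1.1 L.
1.1 L > 1 L (express courier limit, Class 8) — over the limit.
The segregation rule (Class 8 with Class 2.1) does not apply to Class 3 with Class 8.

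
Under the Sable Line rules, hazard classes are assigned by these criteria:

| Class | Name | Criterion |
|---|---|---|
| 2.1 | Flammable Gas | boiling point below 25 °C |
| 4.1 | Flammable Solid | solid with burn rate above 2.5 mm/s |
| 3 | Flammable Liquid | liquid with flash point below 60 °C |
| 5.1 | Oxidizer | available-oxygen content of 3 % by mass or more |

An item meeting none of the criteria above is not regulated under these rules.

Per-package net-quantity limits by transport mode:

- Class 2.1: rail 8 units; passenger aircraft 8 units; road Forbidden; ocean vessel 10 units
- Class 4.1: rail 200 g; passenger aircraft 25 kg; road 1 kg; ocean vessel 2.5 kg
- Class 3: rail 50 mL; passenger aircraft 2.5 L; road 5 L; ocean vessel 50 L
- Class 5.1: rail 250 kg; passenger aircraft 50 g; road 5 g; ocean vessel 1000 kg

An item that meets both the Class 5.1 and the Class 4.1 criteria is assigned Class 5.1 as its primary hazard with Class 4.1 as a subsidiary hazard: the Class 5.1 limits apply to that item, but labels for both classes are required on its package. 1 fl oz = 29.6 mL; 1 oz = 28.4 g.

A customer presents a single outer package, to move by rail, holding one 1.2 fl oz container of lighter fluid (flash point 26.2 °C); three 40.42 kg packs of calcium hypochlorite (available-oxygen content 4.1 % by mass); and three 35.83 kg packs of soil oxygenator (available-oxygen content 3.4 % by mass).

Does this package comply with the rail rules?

Yes

With flash point 26.2 °C (< 60 °C), the lighter fluid falls in Class 3.
Available-oxygen content 4.1 % by mass meets the Class 5.1 criterion (Oxidizer), so the calcium hypochlorite is Class 5.1.
Available-oxygen content 3.4 % by mass meets the Class 5.1 criterion (Oxidizer), so the soil oxygenator is Class 5.1.
Class 3 quantity: one 1.2 fl oz container = 35.52 mL.
35.52 mL ≤ 50 mL (rail limit, Class 3) — within limit.
Class 5.1 net quantity: (three 40.42 kg packs = 121.26 kg) + (three 35.83 kg packs = 107.49 kg) = 228.75 kg.
228.75 kg ≤ 250 kg (rail limit, Class 5.1) — within limit.
Every hazard class is within its rail limit and no segregation rule is violated.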